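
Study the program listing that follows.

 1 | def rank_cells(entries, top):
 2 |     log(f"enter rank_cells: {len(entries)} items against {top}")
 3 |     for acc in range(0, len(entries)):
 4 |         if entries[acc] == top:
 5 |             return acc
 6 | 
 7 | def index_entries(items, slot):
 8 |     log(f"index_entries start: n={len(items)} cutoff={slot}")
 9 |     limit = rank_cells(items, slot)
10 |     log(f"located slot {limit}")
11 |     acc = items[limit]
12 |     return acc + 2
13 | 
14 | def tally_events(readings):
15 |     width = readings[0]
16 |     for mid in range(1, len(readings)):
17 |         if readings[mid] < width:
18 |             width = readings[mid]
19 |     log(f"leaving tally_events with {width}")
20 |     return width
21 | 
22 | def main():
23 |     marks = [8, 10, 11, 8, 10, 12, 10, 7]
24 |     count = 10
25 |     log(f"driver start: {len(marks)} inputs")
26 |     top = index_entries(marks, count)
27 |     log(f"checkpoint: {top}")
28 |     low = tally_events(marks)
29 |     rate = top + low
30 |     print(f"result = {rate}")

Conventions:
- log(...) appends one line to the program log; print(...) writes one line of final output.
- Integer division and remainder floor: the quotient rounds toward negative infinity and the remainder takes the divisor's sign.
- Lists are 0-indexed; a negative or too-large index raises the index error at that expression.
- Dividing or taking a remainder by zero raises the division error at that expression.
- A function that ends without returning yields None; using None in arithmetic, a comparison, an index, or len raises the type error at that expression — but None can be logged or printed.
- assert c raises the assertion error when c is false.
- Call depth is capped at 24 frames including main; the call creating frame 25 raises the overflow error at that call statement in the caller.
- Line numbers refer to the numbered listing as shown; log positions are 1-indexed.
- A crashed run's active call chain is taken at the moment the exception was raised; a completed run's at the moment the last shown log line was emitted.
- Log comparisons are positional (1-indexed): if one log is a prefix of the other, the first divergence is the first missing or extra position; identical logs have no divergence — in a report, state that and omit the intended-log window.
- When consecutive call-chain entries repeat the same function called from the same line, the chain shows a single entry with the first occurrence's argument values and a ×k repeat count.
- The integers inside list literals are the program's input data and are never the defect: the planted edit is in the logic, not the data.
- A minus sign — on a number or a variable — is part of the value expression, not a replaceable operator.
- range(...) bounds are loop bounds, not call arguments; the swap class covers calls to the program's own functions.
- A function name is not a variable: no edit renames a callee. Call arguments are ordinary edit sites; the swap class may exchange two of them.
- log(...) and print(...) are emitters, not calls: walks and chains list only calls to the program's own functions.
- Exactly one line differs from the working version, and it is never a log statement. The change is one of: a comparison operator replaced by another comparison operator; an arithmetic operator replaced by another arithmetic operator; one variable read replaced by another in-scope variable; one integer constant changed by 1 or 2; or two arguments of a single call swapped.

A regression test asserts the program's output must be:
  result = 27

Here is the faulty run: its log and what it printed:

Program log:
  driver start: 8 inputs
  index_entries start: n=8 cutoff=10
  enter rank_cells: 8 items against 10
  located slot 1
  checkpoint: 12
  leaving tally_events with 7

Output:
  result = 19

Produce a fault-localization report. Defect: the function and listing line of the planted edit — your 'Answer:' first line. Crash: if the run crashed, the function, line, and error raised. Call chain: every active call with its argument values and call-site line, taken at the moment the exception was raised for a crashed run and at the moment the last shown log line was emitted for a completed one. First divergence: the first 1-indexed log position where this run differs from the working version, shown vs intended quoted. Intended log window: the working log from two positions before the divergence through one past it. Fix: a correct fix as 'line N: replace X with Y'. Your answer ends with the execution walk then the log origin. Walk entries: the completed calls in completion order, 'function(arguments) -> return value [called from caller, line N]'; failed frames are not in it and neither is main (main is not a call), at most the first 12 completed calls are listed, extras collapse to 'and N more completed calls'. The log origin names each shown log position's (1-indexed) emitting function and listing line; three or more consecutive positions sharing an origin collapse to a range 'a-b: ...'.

Answer: the defect is in index_entries at line 12.
Key observation: Position 5 is the first bad log line: 'checkpoint: 12' should read 'checkpoint: 20'.
Call chain: main -> tally_events([8, 10, 11, 8, 10, 12, 10, 7]) (called at line 28).
First divergence: position 5 — the shown line 'checkpoint: 12' should read 'checkpoint: 20'.
Intended log window:
  3: enter rank_cells: 8 items against 10
  4: located slot 1
  5: checkpoint: 20
  6: leaving tally_events with 7
Execution walk:
  rank_cells([8, 10, 11, 8, 10, 12, 10, 7], 10) -> 1  [called from index_entries, line 9]
  index_entries([8, 10, 11, 8, 10, 12, 10, 7], 10) -> 12  [called from main, line 26]
  tally_events([8, 10, 11, 8, 10, 12, 10, 7]) -> 7  [called from main, line 28]
Origin of each log line:
  1: emitted by main (line 25)
  2: emitted by index_entries (line 8)
  3: emitted by rank_cells (line 2)
  4: emitted by index_entries (line 10)
  5: emitted by main (line 27)
  6: emitted by tally_events (line 19)
A correct fix: line 12: replace `+` with `*`.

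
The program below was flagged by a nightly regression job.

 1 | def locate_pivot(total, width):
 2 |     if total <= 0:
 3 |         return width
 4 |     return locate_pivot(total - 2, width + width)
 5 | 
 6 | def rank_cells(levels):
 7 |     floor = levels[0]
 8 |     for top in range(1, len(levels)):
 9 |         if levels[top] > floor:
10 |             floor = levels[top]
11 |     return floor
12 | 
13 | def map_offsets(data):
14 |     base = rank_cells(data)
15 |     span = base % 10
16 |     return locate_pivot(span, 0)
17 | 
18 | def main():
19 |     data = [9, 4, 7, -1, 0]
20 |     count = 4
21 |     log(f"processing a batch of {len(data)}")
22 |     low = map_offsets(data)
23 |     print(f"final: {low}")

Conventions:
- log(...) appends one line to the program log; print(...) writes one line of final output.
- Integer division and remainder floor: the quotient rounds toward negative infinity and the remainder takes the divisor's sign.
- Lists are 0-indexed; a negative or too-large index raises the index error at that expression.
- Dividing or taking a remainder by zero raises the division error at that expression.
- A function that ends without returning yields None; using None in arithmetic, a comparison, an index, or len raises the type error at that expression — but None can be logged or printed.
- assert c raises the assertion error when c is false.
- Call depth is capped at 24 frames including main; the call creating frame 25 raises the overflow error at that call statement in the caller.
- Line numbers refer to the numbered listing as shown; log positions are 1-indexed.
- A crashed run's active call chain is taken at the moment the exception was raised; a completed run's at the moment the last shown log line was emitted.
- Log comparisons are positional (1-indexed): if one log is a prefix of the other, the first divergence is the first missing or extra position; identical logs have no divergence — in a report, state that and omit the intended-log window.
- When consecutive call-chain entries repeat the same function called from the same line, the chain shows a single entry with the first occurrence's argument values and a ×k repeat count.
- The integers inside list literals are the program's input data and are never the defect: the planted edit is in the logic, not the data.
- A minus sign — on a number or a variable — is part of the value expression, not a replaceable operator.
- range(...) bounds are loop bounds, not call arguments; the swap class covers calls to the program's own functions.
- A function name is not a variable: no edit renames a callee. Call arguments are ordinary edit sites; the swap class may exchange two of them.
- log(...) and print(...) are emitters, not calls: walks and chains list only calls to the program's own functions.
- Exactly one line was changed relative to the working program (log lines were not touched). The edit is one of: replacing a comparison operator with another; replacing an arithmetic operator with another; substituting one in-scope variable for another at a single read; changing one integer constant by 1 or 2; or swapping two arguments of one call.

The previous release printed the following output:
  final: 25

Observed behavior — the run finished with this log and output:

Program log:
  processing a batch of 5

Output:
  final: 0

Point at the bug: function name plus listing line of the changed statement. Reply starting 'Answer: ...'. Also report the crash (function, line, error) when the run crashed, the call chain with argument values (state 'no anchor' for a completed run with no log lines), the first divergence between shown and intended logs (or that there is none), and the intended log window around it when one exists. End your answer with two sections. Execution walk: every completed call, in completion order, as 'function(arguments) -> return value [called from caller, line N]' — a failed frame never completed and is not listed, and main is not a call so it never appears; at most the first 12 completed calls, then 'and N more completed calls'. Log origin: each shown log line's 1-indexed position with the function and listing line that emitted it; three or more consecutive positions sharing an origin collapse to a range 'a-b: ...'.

Answer: the defect is in locate_pivot at line 4.
The tell: The two runs log identically and part ways only at the printed values.
Call chain: main.
First divergence: none; the two logs match at every position.
Execution walk:
  rank_cells([9, 4, 7, -1, 0]) -> 9  [called from map_offsets, line 14]
  locate_pivot(-1, 0) -> 0  [called from locate_pivot, line 4]
  locate_pivot(1, 0) -> 0  [called from locate_pivot, line 4]
  locate_pivot(3, 0) -> 0  [called from locate_pivot, line 4]
  locate_pivot(5, 0) -> 0  [called from locate_pivot, line 4]
  locate_pivot(7, 0) -> 0  [called from locate_pivot, line 4]
  locate_pivot(9, 0) -> 0  [called from map_offsets, line 16]
  map_offsets([9, 4, 7, -1, 0]) -> 0  [called from main, line 22]
Log origin:
  1 — main, line 21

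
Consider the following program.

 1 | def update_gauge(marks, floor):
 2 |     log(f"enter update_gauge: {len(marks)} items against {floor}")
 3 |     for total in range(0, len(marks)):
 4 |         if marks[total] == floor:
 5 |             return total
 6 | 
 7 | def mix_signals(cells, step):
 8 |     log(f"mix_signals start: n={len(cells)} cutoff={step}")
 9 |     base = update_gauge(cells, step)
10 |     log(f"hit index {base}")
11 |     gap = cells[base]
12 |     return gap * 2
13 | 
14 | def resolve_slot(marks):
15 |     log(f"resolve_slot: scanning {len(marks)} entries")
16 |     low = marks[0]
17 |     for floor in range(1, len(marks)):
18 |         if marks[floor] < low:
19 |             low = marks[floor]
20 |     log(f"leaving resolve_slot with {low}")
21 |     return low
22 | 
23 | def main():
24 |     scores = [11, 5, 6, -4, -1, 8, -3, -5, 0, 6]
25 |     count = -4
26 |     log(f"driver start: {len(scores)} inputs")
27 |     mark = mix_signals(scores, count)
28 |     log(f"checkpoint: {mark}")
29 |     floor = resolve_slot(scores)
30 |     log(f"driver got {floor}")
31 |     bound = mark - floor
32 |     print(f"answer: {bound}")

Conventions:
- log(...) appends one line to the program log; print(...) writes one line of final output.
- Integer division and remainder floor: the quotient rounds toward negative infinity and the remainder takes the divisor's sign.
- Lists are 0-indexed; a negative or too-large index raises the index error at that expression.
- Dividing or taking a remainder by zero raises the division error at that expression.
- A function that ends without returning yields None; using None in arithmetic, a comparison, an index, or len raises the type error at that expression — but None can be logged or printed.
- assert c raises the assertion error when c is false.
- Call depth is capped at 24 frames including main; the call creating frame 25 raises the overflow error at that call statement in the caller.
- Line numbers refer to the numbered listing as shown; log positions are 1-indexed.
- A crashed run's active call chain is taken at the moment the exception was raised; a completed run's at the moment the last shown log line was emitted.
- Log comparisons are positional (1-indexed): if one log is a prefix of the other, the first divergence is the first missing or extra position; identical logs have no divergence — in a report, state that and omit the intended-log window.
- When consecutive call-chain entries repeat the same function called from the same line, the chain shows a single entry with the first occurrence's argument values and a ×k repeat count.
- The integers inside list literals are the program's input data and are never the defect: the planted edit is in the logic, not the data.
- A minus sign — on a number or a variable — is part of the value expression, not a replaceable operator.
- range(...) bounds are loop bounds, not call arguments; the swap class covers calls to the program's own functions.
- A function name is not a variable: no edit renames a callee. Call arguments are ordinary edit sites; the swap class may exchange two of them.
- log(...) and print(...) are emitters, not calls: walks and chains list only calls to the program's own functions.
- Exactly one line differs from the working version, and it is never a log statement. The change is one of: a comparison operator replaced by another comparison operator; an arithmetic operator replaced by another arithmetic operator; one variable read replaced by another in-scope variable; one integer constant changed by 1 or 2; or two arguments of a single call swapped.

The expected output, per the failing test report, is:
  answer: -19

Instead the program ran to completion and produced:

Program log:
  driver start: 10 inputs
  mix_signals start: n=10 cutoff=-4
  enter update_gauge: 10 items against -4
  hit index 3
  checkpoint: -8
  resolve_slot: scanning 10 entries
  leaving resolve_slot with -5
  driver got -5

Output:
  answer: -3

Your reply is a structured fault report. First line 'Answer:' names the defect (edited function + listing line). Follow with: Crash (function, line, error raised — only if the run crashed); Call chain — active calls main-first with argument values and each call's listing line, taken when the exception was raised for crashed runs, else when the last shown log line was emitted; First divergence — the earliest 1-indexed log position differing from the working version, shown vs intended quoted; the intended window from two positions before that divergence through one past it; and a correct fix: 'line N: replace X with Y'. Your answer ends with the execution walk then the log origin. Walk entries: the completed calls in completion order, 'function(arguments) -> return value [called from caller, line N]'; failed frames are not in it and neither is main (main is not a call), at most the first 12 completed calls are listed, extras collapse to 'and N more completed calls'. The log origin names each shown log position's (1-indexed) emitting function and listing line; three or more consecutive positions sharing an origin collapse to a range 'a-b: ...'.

Answer: the defect is in resolve_slot at line 18.
Key fact: At log position 7 the runs split — shown 'leaving resolve_slot with -5', but the working version logs 'leaving resolve_slot with 11'.
Call chain: main.
First divergence: position 7 — the shown line 'leaving resolve_slot with -5' should read 'leaving resolve_slot with 11'.
Intended log window:
  5: checkpoint: -8
  6: resolve_slot: scanning 10 entries
  7: leaving resolve_slot with 11
  8: driver got 11
Execution walk:
  update_gauge([11, 5, 6, -4, -1, 8, -3, -5, 0, 6], -4) -> 3  [called from mix_signals, line 9]
  mix_signals([11, 5, 6, -4, -1, 8, -3, -5, 0, 6], -4) -> -8  [called from main, line 27]
  resolve_slot([11, 5, 6, -4, -1, 8, -3, -5, 0, 6]) -> -5  [called from main, line 29]
Origin of each log line:
  1: from main, line 26
  2: from mix_signals, line 8
  3: from update_gauge, line 2
  4: from mix_signals, line 10
  5: from main, line 28
  6: from resolve_slot, line 15
  7: from resolve_slot, line 20
  8: from main, line 30
A correct fix: line 18: replace `<` with `>`.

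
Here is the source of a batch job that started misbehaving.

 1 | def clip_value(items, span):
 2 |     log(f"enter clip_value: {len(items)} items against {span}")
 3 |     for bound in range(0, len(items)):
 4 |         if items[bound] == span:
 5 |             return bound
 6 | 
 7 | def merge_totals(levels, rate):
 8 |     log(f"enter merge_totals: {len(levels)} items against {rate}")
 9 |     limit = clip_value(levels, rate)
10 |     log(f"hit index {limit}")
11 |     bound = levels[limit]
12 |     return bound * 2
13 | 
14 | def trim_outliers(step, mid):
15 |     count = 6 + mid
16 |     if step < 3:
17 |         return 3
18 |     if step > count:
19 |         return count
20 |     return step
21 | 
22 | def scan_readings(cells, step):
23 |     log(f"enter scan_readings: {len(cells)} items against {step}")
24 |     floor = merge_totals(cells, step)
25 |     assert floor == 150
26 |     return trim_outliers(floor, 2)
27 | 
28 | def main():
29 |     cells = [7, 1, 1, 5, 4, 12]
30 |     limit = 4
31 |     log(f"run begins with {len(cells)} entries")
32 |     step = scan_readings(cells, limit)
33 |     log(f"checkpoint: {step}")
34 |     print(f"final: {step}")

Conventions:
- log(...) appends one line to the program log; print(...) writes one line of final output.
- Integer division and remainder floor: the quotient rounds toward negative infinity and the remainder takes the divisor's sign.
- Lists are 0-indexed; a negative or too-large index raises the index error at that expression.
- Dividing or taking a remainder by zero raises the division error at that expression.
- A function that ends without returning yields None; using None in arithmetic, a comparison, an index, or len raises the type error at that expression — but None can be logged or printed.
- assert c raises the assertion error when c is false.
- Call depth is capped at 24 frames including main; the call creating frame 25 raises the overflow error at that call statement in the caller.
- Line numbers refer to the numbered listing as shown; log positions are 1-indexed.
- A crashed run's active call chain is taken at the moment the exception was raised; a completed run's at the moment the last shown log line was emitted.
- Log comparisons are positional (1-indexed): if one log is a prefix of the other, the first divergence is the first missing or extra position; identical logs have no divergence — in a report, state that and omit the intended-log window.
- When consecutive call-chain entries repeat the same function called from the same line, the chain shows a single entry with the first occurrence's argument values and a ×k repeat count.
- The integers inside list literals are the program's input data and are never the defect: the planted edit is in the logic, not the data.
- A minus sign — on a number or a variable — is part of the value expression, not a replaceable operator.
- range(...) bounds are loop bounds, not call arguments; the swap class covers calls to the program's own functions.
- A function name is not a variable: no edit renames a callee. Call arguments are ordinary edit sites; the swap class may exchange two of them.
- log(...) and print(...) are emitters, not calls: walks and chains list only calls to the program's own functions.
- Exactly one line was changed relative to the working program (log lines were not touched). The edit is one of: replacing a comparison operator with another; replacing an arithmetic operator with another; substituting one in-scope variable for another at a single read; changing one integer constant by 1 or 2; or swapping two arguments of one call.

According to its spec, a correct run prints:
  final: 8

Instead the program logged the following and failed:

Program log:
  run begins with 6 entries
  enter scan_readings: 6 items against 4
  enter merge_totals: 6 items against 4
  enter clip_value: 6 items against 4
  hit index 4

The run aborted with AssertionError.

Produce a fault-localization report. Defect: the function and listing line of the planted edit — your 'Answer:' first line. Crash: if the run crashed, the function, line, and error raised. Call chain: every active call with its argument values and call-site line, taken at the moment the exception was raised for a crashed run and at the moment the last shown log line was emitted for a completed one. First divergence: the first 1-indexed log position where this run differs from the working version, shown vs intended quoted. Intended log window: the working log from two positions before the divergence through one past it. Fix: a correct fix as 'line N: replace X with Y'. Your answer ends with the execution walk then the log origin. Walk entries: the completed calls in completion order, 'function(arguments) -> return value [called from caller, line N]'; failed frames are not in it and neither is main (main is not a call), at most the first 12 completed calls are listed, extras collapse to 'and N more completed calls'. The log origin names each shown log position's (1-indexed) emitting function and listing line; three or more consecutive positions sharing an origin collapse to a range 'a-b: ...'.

Answer: the defect is in scan_readings at line 25.
Core observation: The faulty run's log stops after 5 lines; the working version's next line would be 'checkpoint: 8'.
Crash: scan_readings, line 25, AssertionError.
Call chain: main -> scan_readings([7, 1, 1, 5, 4, 12], 4) (called at line 32).
First divergence: position 6 (shown log ended at 5 lines; the working version continues: 'checkpoint: 8').
Intended log window:
  4: enter clip_value: 6 items against 4
  5: hit index 4
  6: checkpoint: 8
Execution walk:
  clip_value([7, 1, 1, 5, 4, 12], 4) -> 4  [called from merge_totals, line 9]
  merge_totals([7, 1, 1, 5, 4, 12], 4) -> 8  [called from scan_readings, line 24]
Log origin:
  1 — main, line 31
  2 — scan_readings, line 23
  3 — merge_totals, line 8
  4 — clip_value, line 2
  5 — merge_totals, line 10
A correct fix: line 25: replace `==` with `<=`.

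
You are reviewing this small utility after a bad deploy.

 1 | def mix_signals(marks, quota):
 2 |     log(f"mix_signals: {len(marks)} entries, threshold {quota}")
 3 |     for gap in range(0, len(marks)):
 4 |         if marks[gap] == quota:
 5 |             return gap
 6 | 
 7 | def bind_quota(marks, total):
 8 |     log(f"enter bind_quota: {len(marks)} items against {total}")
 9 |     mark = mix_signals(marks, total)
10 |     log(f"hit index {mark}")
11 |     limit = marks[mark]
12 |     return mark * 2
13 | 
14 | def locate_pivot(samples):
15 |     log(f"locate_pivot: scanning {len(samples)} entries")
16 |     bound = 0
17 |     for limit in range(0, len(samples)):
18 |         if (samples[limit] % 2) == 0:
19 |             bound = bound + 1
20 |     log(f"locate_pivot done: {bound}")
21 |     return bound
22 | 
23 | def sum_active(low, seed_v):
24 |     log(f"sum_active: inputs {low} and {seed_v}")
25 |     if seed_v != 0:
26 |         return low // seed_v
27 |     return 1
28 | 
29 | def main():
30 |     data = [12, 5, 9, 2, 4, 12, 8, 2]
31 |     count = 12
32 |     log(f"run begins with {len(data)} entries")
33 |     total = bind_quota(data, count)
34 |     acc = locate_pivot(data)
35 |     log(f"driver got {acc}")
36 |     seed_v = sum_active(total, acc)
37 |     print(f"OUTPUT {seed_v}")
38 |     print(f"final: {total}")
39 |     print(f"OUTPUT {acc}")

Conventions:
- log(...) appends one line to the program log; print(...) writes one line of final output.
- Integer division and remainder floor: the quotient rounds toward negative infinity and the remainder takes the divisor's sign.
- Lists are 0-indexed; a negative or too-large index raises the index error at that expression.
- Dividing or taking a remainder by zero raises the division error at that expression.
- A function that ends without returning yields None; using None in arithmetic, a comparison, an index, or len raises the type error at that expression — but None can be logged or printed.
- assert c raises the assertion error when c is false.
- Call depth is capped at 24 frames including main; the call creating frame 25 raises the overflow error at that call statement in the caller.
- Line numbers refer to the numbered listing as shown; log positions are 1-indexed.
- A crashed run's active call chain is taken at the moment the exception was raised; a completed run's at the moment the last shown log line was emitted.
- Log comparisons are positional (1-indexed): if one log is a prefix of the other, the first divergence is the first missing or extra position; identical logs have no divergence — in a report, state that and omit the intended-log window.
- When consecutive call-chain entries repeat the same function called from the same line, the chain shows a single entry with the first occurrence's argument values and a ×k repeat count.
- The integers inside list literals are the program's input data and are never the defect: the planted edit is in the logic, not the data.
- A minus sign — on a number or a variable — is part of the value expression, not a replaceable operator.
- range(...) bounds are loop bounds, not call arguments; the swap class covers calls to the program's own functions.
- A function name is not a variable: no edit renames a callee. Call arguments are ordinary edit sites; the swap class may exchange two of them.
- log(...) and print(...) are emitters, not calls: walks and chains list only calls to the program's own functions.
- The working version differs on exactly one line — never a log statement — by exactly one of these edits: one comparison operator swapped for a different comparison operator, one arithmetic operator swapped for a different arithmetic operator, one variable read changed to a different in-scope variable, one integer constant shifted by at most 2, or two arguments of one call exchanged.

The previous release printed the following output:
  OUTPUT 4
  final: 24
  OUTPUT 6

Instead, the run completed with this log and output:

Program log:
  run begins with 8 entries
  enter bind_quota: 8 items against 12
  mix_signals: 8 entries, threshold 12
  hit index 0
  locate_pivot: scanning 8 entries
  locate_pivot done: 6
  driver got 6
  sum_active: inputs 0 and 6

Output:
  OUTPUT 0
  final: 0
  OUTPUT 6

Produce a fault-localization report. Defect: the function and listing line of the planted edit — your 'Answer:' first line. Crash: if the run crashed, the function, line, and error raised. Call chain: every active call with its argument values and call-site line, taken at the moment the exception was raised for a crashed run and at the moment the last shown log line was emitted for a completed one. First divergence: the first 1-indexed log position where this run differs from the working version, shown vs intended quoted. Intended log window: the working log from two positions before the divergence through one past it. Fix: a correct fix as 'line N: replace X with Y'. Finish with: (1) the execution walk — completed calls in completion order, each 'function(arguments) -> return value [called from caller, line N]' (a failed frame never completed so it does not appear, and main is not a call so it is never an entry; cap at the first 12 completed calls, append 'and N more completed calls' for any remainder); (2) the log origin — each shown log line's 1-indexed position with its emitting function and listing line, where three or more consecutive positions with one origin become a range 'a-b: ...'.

Answer: the defect is in bind_quota at line 12.
Core observation: Everything matches until log position 8, which reads 'sum_active: inputs 0 and 6' in place of 'sum_active: inputs 24 and 6'.
Call chain: main -> sum_active(0, 6) (called at line 36).
First divergence: position 8 — the shown line 'sum_active: inputs 0 and 6' should read 'sum_active: inputs 24 and 6'.
Intended log window:
  6: locate_pivot done: 6
  7: driver got 6
  8: sum_active: inputs 24 and 6
Execution walk:
  mix_signals([12, 5, 9, 2, 4, 12, 8, 2], 12) -> 0  [called from bind_quota, line 9]
  bind_quota([12, 5, 9, 2, 4, 12, 8, 2], 12) -> 0  [called from main, line 33]
  locate_pivot([12, 5, 9, 2, 4, 12, 8, 2]) -> 6  [called from main, line 34]
  sum_active(0, 6) -> 0  [called from main, line 36]
Log line origins:
  1: logged in main at line 32
  2: logged in bind_quota at line 8
  3: logged in mix_signals at line 2
  4: logged in bind_quota at line 10
  5: logged in locate_pivot at line 15
  6: logged in locate_pivot at line 20
  7: logged in main at line 35
  8: logged in sum_active at line 24
A correct fix: line 12: replace `mark` with `limit`.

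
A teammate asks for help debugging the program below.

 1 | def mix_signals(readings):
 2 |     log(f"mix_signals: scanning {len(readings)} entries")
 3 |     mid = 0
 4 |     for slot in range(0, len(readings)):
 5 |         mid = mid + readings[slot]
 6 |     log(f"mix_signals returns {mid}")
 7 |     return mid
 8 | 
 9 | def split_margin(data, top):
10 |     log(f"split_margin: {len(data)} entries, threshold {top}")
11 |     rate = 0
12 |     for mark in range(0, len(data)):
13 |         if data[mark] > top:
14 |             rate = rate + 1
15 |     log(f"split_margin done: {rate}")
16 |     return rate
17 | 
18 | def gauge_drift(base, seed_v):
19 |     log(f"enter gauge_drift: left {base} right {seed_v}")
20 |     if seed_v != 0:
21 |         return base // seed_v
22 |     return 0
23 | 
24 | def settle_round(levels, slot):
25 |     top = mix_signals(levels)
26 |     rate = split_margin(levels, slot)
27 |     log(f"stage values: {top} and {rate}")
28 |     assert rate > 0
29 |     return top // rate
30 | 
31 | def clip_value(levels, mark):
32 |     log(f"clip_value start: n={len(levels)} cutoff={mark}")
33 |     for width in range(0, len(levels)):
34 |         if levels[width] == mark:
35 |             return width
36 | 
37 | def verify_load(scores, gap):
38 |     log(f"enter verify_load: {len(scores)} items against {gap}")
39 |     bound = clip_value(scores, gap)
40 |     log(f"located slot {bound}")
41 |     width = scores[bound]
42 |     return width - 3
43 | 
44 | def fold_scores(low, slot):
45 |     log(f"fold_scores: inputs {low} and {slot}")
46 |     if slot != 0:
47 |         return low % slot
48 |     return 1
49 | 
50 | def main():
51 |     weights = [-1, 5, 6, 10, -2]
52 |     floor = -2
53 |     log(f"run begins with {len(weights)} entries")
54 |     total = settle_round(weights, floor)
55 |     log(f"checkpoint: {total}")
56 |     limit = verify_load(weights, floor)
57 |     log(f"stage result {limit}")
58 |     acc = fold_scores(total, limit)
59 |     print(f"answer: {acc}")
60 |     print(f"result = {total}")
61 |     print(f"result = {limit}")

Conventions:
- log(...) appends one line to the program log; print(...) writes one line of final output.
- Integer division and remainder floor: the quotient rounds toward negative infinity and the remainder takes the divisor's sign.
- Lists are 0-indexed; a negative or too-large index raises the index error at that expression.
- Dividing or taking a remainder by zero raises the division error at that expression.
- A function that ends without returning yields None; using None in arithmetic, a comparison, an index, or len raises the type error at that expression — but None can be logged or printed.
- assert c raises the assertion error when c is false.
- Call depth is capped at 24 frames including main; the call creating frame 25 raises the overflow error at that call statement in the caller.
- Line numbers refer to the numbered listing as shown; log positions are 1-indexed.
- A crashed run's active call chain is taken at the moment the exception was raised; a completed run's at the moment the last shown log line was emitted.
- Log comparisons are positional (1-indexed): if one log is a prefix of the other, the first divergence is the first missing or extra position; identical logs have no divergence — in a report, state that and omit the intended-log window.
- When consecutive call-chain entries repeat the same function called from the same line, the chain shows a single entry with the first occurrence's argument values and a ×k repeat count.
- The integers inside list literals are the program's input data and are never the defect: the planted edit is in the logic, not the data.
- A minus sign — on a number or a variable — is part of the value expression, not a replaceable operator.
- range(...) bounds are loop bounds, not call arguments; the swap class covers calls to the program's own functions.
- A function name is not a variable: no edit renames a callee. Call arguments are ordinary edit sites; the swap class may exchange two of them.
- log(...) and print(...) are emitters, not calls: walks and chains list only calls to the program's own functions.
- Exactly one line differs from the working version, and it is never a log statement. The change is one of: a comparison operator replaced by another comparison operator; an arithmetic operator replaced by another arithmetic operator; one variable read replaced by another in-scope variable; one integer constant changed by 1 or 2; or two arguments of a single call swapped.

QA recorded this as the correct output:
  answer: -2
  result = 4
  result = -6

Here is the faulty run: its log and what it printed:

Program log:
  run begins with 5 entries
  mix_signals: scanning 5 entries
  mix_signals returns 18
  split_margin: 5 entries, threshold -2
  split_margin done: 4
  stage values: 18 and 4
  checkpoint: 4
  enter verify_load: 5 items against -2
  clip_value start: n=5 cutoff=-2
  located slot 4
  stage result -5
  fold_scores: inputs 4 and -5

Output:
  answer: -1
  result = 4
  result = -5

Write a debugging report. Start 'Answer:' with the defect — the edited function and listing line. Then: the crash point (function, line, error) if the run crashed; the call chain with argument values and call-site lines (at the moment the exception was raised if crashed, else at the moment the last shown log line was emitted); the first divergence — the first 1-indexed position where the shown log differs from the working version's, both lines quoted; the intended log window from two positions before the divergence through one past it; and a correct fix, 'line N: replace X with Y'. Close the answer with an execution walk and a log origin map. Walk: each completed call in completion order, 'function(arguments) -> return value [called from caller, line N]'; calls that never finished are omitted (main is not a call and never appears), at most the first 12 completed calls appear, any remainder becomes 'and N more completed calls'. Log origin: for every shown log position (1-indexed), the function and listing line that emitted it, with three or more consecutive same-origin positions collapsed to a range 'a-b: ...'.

Answer: the defect is in verify_load at line 42.
Key fact: Everything matches until log position 11, which reads 'stage result -5' in place of 'stage result -6'.
Call chain: main -> fold_scores(4, -5) (called at line 58).
First divergence: position 11; shown 'stage result -5' vs intended 'stage result -6'.
Intended log window:
  9: clip_value start: n=5 cutoff=-2
  10: located slot 4
  11: stage result -6
  12: fold_scores: inputs 4 and -6
Execution walk:
  mix_signals([-1, 5, 6, 10, -2]) -> 18  [called from settle_round, line 25]
  split_margin([-1, 5, 6, 10, -2], -2) -> 4  [called from settle_round, line 26]
  settle_round([-1, 5, 6, 10, -2], -2) -> 4  [called from main, line 54]
  clip_value([-1, 5, 6, 10, -2], -2) -> 4  [called from verify_load, line 39]
  verify_load([-1, 5, 6, 10, -2], -2) -> -5  [called from main, line 56]
  fold_scores(4, -5) -> -1  [called from main, line 58]
Origin of each log line:
  1: from main, line 53
  2: from mix_signals, line 2
  3: from mix_signals, line 6
  4: from split_margin, line 10
  5: from split_margin, line 15
  6: from settle_round, line 27
  7: from main, line 55
  8: from verify_load, line 38
  9: from clip_value, line 32
  10: from verify_load, line 40
  11: from main, line 57
  12: from fold_scores, line 45
A correct fix: line 42: replace `-` with `*`.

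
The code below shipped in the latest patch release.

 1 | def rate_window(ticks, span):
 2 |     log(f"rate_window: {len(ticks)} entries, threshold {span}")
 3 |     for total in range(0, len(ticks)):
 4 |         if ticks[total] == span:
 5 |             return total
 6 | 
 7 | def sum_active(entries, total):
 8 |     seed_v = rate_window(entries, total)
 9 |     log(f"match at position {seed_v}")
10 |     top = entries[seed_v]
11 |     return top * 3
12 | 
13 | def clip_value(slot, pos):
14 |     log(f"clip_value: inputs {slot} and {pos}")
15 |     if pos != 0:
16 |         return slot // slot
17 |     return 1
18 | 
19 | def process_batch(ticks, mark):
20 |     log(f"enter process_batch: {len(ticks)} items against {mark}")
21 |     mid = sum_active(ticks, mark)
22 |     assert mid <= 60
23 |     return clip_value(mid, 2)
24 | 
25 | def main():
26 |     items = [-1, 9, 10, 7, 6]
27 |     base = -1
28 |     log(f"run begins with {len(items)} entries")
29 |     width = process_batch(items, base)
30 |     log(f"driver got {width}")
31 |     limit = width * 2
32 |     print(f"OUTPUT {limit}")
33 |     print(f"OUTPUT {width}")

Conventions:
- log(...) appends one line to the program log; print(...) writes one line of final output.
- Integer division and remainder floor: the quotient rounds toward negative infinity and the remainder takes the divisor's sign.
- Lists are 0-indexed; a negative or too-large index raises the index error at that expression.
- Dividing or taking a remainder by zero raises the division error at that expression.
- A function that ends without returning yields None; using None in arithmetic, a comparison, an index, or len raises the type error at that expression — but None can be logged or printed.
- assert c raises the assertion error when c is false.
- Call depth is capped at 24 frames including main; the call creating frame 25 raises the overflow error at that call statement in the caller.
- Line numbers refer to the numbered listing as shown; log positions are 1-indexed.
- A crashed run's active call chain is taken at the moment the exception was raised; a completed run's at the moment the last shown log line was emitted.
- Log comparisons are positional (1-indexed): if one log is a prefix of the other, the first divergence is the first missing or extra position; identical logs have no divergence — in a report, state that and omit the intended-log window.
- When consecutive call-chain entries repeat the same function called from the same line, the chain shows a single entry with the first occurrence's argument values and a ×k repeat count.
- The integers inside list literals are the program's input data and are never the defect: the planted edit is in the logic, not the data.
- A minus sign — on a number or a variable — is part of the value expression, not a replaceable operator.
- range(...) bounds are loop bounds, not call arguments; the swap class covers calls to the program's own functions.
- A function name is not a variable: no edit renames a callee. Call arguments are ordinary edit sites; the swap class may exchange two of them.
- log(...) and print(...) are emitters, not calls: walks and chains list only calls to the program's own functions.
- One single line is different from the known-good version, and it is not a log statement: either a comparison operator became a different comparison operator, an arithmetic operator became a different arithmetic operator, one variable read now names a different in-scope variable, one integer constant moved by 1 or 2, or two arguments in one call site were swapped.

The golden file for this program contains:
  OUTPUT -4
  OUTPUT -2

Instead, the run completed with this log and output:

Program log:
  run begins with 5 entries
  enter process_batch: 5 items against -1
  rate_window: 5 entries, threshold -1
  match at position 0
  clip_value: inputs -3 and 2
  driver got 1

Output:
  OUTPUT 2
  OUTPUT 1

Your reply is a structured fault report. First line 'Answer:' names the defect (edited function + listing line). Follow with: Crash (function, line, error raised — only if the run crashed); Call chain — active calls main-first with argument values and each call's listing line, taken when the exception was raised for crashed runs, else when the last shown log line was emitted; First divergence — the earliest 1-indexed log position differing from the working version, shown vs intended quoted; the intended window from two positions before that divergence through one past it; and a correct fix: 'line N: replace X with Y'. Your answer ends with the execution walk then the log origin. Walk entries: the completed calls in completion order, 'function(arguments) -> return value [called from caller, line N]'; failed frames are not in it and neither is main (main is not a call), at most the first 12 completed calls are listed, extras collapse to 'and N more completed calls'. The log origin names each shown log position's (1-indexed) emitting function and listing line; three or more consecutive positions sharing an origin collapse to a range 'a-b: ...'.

Answer: the defect is in clip_value at line 16.
The tell: Position 6 is the first bad log line: 'driver got 1' should read 'driver got -2'.
Call chain: main.
First divergence: at position 6 the run shows 'driver got 1' where the working version logs 'driver got -2'.
Intended log window:
  4: match at position 0
  5: clip_value: inputs -3 and 2
  6: driver got -2
Execution walk:
  rate_window([-1, 9, 10, 7, 6], -1) -> 0  [called from sum_active, line 8]
  sum_active([-1, 9, 10, 7, 6], -1) -> -3  [called from process_batch, line 21]
  clip_value(-3, 2) -> 1  [called from process_batch, line 23]
  process_batch([-1, 9, 10, 7, 6], -1) -> 1  [called from main, line 29]
Origin of each log line:
  1: from main, line 28
  2: from process_batch, line 20
  3: from rate_window, line 2
  4: from sum_active, line 9
  5: from clip_value, line 14
  6: from main, line 30
A correct fix: line 16: replace `slot // slot` with `slot // pos`.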